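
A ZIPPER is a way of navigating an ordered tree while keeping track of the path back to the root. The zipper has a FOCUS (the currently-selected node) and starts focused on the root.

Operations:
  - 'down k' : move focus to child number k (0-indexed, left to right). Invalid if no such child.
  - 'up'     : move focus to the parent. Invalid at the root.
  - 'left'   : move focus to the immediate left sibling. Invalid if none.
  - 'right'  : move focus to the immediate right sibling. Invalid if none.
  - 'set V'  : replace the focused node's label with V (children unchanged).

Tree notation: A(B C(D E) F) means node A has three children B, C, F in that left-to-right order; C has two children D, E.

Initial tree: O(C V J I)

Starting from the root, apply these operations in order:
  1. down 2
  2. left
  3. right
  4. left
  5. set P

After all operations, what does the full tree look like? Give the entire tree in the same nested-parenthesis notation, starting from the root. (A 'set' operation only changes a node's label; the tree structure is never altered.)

Step 1 (down 2): focus=J path=2 depth=1 children=[] left=['C', 'V'] right=['I'] parent=O
Step 2 (left): focus=V path=1 depth=1 children=[] left=['C'] right=['J', 'I'] parent=O
Step 3 (right): focus=J path=2 depth=1 children=[] left=['C', 'V'] right=['I'] parent=O
Step 4 (left): focus=V path=1 depth=1 children=[] left=['C'] right=['J', 'I'] parent=O
Step 5 (set P): focus=P path=1 depth=1 children=[] left=['C'] right=['J', 'I'] parent=O

Answer: O(C P J I)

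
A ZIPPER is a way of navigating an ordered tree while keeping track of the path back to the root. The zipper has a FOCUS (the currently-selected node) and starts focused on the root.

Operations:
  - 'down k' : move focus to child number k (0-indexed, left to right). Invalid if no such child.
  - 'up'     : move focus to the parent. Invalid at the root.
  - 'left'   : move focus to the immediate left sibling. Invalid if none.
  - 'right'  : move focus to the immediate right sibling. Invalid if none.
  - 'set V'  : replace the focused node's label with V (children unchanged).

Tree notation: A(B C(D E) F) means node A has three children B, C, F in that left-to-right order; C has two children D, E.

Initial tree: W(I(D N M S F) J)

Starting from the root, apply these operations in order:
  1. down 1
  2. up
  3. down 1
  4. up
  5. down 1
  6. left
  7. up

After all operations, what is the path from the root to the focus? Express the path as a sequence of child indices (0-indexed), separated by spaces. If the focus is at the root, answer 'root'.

Step 1 (down 1): focus=J path=1 depth=1 children=[] left=['I'] right=[] parent=W
Step 2 (up): focus=W path=root depth=0 children=['I', 'J'] (at root)
Step 3 (down 1): focus=J path=1 depth=1 children=[] left=['I'] right=[] parent=W
Step 4 (up): focus=W path=root depth=0 children=['I', 'J'] (at root)
Step 5 (down 1): focus=J path=1 depth=1 children=[] left=['I'] right=[] parent=W
Step 6 (left): focus=I path=0 depth=1 children=['D', 'N', 'M', 'S', 'F'] left=[] right=['J'] parent=W
Step 7 (up): focus=W path=root depth=0 children=['I', 'J'] (at root)

Answer: root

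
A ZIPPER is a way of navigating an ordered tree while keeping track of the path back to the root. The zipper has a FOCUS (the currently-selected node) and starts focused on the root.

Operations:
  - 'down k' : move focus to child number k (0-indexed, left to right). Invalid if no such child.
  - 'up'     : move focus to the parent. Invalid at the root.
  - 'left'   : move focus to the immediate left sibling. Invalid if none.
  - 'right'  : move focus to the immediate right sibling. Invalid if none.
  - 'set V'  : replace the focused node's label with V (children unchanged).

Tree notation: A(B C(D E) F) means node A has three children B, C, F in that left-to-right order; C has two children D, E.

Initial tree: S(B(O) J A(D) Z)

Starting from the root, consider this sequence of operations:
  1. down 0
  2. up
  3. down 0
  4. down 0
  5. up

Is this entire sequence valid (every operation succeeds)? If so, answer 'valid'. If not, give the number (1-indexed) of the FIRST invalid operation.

Answer: valid

Derivation:
Step 1 (down 0): focus=B path=0 depth=1 children=['O'] left=[] right=['J', 'A', 'Z'] parent=S
Step 2 (up): focus=S path=root depth=0 children=['B', 'J', 'A', 'Z'] (at root)
Step 3 (down 0): focus=B path=0 depth=1 children=['O'] left=[] right=['J', 'A', 'Z'] parent=S
Step 4 (down 0): focus=O path=0/0 depth=2 children=[] left=[] right=[] parent=B
Step 5 (up): focus=B path=0 depth=1 children=['O'] left=[] right=['J', 'A', 'Z'] parent=S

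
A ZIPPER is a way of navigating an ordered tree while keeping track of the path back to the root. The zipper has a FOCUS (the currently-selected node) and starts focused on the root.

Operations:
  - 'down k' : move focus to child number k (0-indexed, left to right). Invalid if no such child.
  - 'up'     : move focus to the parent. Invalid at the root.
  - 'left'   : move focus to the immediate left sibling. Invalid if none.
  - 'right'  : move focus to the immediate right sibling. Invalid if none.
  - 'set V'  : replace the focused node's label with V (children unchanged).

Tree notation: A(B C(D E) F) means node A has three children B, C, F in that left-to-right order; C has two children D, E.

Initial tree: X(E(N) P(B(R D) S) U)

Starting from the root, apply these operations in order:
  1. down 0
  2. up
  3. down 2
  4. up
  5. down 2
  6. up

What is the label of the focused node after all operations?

Answer: X

Derivation:
Step 1 (down 0): focus=E path=0 depth=1 children=['N'] left=[] right=['P', 'U'] parent=X
Step 2 (up): focus=X path=root depth=0 children=['E', 'P', 'U'] (at root)
Step 3 (down 2): focus=U path=2 depth=1 children=[] left=['E', 'P'] right=[] parent=X
Step 4 (up): focus=X path=root depth=0 children=['E', 'P', 'U'] (at root)
Step 5 (down 2): focus=U path=2 depth=1 children=[] left=['E', 'P'] right=[] parent=X
Step 6 (up): focus=X path=root depth=0 children=['E', 'P', 'U'] (at root)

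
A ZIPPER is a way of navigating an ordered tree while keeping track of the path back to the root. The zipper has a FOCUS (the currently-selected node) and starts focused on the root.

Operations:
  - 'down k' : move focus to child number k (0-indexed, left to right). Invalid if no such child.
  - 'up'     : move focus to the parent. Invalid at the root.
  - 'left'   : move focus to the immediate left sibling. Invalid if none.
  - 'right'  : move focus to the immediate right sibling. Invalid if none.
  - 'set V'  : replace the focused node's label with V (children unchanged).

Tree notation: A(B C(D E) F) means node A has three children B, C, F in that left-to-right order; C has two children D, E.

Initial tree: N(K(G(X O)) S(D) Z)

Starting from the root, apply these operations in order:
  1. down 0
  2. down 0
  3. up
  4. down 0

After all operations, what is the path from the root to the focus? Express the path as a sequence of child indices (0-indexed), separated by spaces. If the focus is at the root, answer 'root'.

Answer: 0 0

Derivation:
Step 1 (down 0): focus=K path=0 depth=1 children=['G'] left=[] right=['S', 'Z'] parent=N
Step 2 (down 0): focus=G path=0/0 depth=2 children=['X', 'O'] left=[] right=[] parent=K
Step 3 (up): focus=K path=0 depth=1 children=['G'] left=[] right=['S', 'Z'] parent=N
Step 4 (down 0): focus=G path=0/0 depth=2 children=['X', 'O'] left=[] right=[] parent=K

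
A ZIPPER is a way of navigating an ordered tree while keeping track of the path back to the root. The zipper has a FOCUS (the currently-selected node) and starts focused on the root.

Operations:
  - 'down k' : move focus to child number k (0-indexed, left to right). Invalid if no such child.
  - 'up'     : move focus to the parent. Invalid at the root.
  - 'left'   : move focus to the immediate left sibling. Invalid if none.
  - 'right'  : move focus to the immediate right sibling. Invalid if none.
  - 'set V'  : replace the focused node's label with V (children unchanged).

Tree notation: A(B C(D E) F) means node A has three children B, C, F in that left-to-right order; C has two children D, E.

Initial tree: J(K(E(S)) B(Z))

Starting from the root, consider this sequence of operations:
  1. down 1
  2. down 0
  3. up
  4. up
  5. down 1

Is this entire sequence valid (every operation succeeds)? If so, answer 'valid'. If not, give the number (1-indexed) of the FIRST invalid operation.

Step 1 (down 1): focus=B path=1 depth=1 children=['Z'] left=['K'] right=[] parent=J
Step 2 (down 0): focus=Z path=1/0 depth=2 children=[] left=[] right=[] parent=B
Step 3 (up): focus=B path=1 depth=1 children=['Z'] left=['K'] right=[] parent=J
Step 4 (up): focus=J path=root depth=0 children=['K', 'B'] (at root)
Step 5 (down 1): focus=B path=1 depth=1 children=['Z'] left=['K'] right=[] parent=J

Answer: valid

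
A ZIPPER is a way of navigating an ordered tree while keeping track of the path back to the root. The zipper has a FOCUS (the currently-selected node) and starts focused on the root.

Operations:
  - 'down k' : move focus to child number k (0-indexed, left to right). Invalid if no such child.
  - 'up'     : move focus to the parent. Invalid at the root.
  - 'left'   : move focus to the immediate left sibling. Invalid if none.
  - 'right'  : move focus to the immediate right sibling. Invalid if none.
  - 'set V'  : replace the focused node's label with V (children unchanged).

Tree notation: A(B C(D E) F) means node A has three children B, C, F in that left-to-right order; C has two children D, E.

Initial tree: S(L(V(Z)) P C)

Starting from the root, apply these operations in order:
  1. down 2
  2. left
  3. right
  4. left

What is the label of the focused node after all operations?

Answer: P

Derivation:
Step 1 (down 2): focus=C path=2 depth=1 children=[] left=['L', 'P'] right=[] parent=S
Step 2 (left): focus=P path=1 depth=1 children=[] left=['L'] right=['C'] parent=S
Step 3 (right): focus=C path=2 depth=1 children=[] left=['L', 'P'] right=[] parent=S
Step 4 (left): focus=P path=1 depth=1 children=[] left=['L'] right=['C'] parent=S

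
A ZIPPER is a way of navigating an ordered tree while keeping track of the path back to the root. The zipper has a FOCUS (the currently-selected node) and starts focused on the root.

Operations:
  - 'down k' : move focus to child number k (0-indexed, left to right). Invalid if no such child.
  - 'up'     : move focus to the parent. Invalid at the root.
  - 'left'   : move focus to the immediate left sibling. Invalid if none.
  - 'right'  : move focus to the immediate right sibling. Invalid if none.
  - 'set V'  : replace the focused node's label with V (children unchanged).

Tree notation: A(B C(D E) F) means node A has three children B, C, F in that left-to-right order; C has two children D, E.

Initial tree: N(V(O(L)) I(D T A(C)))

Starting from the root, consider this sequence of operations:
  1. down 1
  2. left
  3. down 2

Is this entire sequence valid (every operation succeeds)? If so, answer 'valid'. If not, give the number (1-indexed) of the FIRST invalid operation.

Step 1 (down 1): focus=I path=1 depth=1 children=['D', 'T', 'A'] left=['V'] right=[] parent=N
Step 2 (left): focus=V path=0 depth=1 children=['O'] left=[] right=['I'] parent=N
Step 3 (down 2): INVALID

Answer: 3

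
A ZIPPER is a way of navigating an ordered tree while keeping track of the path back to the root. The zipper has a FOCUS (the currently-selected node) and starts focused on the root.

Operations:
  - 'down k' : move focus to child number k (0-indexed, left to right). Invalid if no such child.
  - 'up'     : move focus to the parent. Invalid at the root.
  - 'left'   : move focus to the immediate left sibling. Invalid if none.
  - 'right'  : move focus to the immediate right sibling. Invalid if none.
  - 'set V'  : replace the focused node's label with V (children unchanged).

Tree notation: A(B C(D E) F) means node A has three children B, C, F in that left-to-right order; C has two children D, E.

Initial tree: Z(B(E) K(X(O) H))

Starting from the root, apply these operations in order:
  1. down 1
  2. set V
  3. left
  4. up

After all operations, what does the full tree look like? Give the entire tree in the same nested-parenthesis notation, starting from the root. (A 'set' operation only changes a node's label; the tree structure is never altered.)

Step 1 (down 1): focus=K path=1 depth=1 children=['X', 'H'] left=['B'] right=[] parent=Z
Step 2 (set V): focus=V path=1 depth=1 children=['X', 'H'] left=['B'] right=[] parent=Z
Step 3 (left): focus=B path=0 depth=1 children=['E'] left=[] right=['V'] parent=Z
Step 4 (up): focus=Z path=root depth=0 children=['B', 'V'] (at root)

Answer: Z(B(E) V(X(O) H))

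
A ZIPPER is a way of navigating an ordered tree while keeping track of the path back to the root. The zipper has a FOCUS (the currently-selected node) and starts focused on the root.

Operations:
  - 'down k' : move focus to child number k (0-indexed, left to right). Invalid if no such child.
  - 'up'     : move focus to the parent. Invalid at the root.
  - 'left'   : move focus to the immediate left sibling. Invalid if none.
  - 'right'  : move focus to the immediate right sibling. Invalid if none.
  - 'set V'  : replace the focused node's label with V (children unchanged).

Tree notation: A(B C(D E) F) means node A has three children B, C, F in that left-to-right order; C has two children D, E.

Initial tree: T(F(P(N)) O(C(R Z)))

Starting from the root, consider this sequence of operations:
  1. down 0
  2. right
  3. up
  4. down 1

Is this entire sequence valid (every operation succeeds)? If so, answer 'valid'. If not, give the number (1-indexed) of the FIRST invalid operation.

Step 1 (down 0): focus=F path=0 depth=1 children=['P'] left=[] right=['O'] parent=T
Step 2 (right): focus=O path=1 depth=1 children=['C'] left=['F'] right=[] parent=T
Step 3 (up): focus=T path=root depth=0 children=['F', 'O'] (at root)
Step 4 (down 1): focus=O path=1 depth=1 children=['C'] left=['F'] right=[] parent=T

Answer: valid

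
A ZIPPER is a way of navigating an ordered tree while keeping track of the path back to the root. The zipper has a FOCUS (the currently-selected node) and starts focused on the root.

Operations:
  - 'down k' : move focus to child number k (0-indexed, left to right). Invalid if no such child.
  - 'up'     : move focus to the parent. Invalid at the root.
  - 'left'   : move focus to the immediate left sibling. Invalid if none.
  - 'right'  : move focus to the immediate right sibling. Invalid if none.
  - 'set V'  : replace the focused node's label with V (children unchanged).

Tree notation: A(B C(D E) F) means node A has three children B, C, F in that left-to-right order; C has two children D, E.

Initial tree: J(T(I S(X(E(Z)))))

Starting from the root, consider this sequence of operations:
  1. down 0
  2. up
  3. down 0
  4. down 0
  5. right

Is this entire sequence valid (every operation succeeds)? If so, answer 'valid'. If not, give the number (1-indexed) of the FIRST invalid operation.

Answer: valid

Derivation:
Step 1 (down 0): focus=T path=0 depth=1 children=['I', 'S'] left=[] right=[] parent=J
Step 2 (up): focus=J path=root depth=0 children=['T'] (at root)
Step 3 (down 0): focus=T path=0 depth=1 children=['I', 'S'] left=[] right=[] parent=J
Step 4 (down 0): focus=I path=0/0 depth=2 children=[] left=[] right=['S'] parent=T
Step 5 (right): focus=S path=0/1 depth=2 children=['X'] left=['I'] right=[] parent=T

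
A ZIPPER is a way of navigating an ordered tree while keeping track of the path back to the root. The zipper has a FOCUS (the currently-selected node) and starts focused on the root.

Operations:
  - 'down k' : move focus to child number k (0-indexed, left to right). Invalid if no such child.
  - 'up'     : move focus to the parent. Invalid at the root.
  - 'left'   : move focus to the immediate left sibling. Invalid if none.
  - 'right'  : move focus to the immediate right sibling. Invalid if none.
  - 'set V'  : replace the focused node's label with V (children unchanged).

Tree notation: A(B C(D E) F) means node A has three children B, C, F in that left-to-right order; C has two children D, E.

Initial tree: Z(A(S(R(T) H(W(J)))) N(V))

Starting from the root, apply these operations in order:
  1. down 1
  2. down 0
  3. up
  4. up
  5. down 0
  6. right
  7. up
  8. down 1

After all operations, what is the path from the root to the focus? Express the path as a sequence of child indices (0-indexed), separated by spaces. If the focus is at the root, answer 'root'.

Step 1 (down 1): focus=N path=1 depth=1 children=['V'] left=['A'] right=[] parent=Z
Step 2 (down 0): focus=V path=1/0 depth=2 children=[] left=[] right=[] parent=N
Step 3 (up): focus=N path=1 depth=1 children=['V'] left=['A'] right=[] parent=Z
Step 4 (up): focus=Z path=root depth=0 children=['A', 'N'] (at root)
Step 5 (down 0): focus=A path=0 depth=1 children=['S'] left=[] right=['N'] parent=Z
Step 6 (right): focus=N path=1 depth=1 children=['V'] left=['A'] right=[] parent=Z
Step 7 (up): focus=Z path=root depth=0 children=['A', 'N'] (at root)
Step 8 (down 1): focus=N path=1 depth=1 children=['V'] left=['A'] right=[] parent=Z

Answer: 1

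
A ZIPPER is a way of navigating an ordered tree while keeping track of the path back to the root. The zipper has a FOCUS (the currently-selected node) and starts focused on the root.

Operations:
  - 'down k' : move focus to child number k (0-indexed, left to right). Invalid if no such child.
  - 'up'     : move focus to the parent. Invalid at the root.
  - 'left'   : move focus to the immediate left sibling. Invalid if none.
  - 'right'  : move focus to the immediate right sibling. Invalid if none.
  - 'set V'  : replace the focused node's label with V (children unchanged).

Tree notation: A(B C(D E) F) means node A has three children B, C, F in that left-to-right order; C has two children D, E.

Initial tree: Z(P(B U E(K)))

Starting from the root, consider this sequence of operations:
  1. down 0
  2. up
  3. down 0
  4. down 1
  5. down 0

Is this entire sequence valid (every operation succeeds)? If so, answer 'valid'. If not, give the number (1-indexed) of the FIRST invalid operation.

Step 1 (down 0): focus=P path=0 depth=1 children=['B', 'U', 'E'] left=[] right=[] parent=Z
Step 2 (up): focus=Z path=root depth=0 children=['P'] (at root)
Step 3 (down 0): focus=P path=0 depth=1 children=['B', 'U', 'E'] left=[] right=[] parent=Z
Step 4 (down 1): focus=U path=0/1 depth=2 children=[] left=['B'] right=['E'] parent=P
Step 5 (down 0): INVALID

Answer: 5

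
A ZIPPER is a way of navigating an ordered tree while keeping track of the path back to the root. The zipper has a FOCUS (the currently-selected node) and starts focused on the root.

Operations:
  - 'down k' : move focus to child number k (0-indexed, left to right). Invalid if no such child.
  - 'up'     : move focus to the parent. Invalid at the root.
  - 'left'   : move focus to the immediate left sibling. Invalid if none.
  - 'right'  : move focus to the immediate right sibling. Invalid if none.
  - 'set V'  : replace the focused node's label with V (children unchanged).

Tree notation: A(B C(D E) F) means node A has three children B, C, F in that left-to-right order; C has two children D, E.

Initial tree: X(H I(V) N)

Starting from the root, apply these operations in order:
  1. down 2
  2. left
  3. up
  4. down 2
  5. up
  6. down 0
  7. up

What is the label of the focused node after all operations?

Step 1 (down 2): focus=N path=2 depth=1 children=[] left=['H', 'I'] right=[] parent=X
Step 2 (left): focus=I path=1 depth=1 children=['V'] left=['H'] right=['N'] parent=X
Step 3 (up): focus=X path=root depth=0 children=['H', 'I', 'N'] (at root)
Step 4 (down 2): focus=N path=2 depth=1 children=[] left=['H', 'I'] right=[] parent=X
Step 5 (up): focus=X path=root depth=0 children=['H', 'I', 'N'] (at root)
Step 6 (down 0): focus=H path=0 depth=1 children=[] left=[] right=['I', 'N'] parent=X
Step 7 (up): focus=X path=root depth=0 children=['H', 'I', 'N'] (at root)

Answer: X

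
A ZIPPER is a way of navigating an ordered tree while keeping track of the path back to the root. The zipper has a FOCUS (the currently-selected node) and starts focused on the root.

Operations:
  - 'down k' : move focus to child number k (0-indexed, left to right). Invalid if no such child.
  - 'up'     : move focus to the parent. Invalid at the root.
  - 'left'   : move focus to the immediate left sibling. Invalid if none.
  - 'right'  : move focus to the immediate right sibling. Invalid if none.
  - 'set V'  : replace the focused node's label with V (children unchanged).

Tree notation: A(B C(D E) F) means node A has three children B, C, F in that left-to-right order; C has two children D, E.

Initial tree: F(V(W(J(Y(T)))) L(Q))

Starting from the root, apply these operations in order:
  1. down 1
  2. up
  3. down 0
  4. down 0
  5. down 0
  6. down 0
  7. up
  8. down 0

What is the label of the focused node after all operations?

Step 1 (down 1): focus=L path=1 depth=1 children=['Q'] left=['V'] right=[] parent=F
Step 2 (up): focus=F path=root depth=0 children=['V', 'L'] (at root)
Step 3 (down 0): focus=V path=0 depth=1 children=['W'] left=[] right=['L'] parent=F
Step 4 (down 0): focus=W path=0/0 depth=2 children=['J'] left=[] right=[] parent=V
Step 5 (down 0): focus=J path=0/0/0 depth=3 children=['Y'] left=[] right=[] parent=W
Step 6 (down 0): focus=Y path=0/0/0/0 depth=4 children=['T'] left=[] right=[] parent=J
Step 7 (up): focus=J path=0/0/0 depth=3 children=['Y'] left=[] right=[] parent=W
Step 8 (down 0): focus=Y path=0/0/0/0 depth=4 children=['T'] left=[] right=[] parent=J

Answer: Y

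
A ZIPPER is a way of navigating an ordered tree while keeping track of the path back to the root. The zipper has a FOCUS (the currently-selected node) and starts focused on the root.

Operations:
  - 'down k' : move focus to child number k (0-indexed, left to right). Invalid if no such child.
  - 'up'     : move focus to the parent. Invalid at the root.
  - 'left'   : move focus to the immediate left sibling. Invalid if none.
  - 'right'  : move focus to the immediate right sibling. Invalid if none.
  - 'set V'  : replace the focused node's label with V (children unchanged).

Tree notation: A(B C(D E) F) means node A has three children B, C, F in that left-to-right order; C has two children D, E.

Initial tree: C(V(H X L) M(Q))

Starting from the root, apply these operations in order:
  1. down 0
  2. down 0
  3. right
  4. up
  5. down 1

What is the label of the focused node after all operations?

Answer: X

Derivation:
Step 1 (down 0): focus=V path=0 depth=1 children=['H', 'X', 'L'] left=[] right=['M'] parent=C
Step 2 (down 0): focus=H path=0/0 depth=2 children=[] left=[] right=['X', 'L'] parent=V
Step 3 (right): focus=X path=0/1 depth=2 children=[] left=['H'] right=['L'] parent=V
Step 4 (up): focus=V path=0 depth=1 children=['H', 'X', 'L'] left=[] right=['M'] parent=C
Step 5 (down 1): focus=X path=0/1 depth=2 children=[] left=['H'] right=['L'] parent=V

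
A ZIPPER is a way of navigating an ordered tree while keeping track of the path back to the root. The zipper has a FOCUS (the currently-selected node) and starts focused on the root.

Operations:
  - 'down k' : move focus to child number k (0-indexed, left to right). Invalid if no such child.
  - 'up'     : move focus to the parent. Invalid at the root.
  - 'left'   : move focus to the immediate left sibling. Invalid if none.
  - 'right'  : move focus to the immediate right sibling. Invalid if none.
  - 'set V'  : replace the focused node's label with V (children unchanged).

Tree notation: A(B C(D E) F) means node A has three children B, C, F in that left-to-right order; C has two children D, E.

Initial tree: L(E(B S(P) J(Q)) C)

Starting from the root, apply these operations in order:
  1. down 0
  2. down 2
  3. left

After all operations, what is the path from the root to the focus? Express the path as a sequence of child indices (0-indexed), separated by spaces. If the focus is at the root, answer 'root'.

Answer: 0 1

Derivation:
Step 1 (down 0): focus=E path=0 depth=1 children=['B', 'S', 'J'] left=[] right=['C'] parent=L
Step 2 (down 2): focus=J path=0/2 depth=2 children=['Q'] left=['B', 'S'] right=[] parent=E
Step 3 (left): focus=S path=0/1 depth=2 children=['P'] left=['B'] right=['J'] parent=E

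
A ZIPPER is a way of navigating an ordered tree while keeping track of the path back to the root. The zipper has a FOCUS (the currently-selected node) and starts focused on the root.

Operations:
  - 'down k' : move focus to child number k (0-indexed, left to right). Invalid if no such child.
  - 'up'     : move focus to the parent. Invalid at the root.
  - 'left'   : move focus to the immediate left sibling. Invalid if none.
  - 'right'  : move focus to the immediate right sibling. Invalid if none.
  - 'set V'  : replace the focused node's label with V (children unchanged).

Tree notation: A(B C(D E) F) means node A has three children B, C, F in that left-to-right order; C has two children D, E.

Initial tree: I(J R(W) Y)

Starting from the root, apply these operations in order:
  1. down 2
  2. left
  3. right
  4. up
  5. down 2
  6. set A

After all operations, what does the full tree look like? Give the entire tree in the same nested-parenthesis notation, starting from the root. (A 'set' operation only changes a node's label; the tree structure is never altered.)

Answer: I(J R(W) A)

Derivation:
Step 1 (down 2): focus=Y path=2 depth=1 children=[] left=['J', 'R'] right=[] parent=I
Step 2 (left): focus=R path=1 depth=1 children=['W'] left=['J'] right=['Y'] parent=I
Step 3 (right): focus=Y path=2 depth=1 children=[] left=['J', 'R'] right=[] parent=I
Step 4 (up): focus=I path=root depth=0 children=['J', 'R', 'Y'] (at root)
Step 5 (down 2): focus=Y path=2 depth=1 children=[] left=['J', 'R'] right=[] parent=I
Step 6 (set A): focus=A path=2 depth=1 children=[] left=['J', 'R'] right=[] parent=I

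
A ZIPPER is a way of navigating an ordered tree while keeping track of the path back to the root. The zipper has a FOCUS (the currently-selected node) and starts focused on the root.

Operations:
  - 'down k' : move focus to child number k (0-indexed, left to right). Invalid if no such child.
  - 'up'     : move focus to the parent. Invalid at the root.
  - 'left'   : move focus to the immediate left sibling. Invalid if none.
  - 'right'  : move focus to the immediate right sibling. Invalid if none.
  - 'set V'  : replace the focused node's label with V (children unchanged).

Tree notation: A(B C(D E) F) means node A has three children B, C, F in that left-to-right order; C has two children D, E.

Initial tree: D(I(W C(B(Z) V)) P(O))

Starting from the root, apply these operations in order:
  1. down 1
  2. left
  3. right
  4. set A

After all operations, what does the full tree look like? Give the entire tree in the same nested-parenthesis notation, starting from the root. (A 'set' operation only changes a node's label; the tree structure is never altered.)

Step 1 (down 1): focus=P path=1 depth=1 children=['O'] left=['I'] right=[] parent=D
Step 2 (left): focus=I path=0 depth=1 children=['W', 'C'] left=[] right=['P'] parent=D
Step 3 (right): focus=P path=1 depth=1 children=['O'] left=['I'] right=[] parent=D
Step 4 (set A): focus=A path=1 depth=1 children=['O'] left=['I'] right=[] parent=D

Answer: D(I(W C(B(Z) V)) A(O))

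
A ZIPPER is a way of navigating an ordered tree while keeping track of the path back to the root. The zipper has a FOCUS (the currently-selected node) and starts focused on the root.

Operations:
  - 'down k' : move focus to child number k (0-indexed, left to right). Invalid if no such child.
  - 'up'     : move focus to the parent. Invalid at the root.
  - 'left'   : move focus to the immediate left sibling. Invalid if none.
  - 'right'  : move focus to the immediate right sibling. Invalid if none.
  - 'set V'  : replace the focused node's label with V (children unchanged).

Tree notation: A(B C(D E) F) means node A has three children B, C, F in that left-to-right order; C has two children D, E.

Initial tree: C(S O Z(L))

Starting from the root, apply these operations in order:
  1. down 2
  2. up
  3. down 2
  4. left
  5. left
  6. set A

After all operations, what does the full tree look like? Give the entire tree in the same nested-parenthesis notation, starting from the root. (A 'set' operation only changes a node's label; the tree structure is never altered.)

Step 1 (down 2): focus=Z path=2 depth=1 children=['L'] left=['S', 'O'] right=[] parent=C
Step 2 (up): focus=C path=root depth=0 children=['S', 'O', 'Z'] (at root)
Step 3 (down 2): focus=Z path=2 depth=1 children=['L'] left=['S', 'O'] right=[] parent=C
Step 4 (left): focus=O path=1 depth=1 children=[] left=['S'] right=['Z'] parent=C
Step 5 (left): focus=S path=0 depth=1 children=[] left=[] right=['O', 'Z'] parent=C
Step 6 (set A): focus=A path=0 depth=1 children=[] left=[] right=['O', 'Z'] parent=C

Answer: C(A O Z(L))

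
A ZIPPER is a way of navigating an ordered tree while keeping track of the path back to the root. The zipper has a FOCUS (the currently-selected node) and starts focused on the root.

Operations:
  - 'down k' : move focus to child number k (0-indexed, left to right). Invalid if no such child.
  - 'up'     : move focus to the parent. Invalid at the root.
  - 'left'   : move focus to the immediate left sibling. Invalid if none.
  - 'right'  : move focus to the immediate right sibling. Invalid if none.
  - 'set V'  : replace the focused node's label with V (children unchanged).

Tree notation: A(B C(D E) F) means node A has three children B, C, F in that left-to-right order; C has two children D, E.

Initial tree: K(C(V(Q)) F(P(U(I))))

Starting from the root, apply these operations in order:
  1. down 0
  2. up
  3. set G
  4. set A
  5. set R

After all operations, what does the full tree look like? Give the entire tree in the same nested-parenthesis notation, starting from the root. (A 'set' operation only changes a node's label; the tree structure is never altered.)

Step 1 (down 0): focus=C path=0 depth=1 children=['V'] left=[] right=['F'] parent=K
Step 2 (up): focus=K path=root depth=0 children=['C', 'F'] (at root)
Step 3 (set G): focus=G path=root depth=0 children=['C', 'F'] (at root)
Step 4 (set A): focus=A path=root depth=0 children=['C', 'F'] (at root)
Step 5 (set R): focus=R path=root depth=0 children=['C', 'F'] (at root)

Answer: R(C(V(Q)) F(P(U(I))))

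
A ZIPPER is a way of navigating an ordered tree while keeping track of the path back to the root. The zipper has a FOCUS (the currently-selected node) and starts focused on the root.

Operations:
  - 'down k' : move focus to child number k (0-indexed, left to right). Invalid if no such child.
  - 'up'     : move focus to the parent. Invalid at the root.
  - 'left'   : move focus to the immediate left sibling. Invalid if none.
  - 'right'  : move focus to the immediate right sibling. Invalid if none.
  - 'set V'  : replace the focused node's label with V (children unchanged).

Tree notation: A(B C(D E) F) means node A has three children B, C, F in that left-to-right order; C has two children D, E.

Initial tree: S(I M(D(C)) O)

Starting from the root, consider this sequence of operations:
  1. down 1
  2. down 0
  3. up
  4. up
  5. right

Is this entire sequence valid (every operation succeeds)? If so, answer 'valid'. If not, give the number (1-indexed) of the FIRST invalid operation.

Answer: 5

Derivation:
Step 1 (down 1): focus=M path=1 depth=1 children=['D'] left=['I'] right=['O'] parent=S
Step 2 (down 0): focus=D path=1/0 depth=2 children=['C'] left=[] right=[] parent=M
Step 3 (up): focus=M path=1 depth=1 children=['D'] left=['I'] right=['O'] parent=S
Step 4 (up): focus=S path=root depth=0 children=['I', 'M', 'O'] (at root)
Step 5 (right): INVALID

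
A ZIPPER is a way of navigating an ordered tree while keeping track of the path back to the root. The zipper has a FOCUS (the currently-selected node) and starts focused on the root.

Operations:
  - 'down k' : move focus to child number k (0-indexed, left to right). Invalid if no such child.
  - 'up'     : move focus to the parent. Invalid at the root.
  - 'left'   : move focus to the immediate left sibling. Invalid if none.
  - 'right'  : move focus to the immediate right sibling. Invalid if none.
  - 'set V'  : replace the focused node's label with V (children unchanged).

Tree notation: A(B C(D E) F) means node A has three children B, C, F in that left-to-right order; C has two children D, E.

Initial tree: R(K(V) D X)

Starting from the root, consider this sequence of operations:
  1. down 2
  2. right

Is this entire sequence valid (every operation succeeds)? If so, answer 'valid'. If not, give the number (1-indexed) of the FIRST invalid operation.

Step 1 (down 2): focus=X path=2 depth=1 children=[] left=['K', 'D'] right=[] parent=R
Step 2 (right): INVALID

Answer: 2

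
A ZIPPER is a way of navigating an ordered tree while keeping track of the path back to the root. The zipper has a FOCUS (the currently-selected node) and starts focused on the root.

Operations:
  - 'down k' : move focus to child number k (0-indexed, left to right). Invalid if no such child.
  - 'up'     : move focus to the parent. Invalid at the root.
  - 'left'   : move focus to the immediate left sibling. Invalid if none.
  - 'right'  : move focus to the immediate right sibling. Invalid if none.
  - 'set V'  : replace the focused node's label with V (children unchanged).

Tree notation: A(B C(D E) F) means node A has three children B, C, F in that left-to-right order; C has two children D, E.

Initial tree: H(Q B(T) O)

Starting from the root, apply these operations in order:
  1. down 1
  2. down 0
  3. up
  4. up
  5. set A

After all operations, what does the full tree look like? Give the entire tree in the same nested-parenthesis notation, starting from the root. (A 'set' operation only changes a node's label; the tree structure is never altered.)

Step 1 (down 1): focus=B path=1 depth=1 children=['T'] left=['Q'] right=['O'] parent=H
Step 2 (down 0): focus=T path=1/0 depth=2 children=[] left=[] right=[] parent=B
Step 3 (up): focus=B path=1 depth=1 children=['T'] left=['Q'] right=['O'] parent=H
Step 4 (up): focus=H path=root depth=0 children=['Q', 'B', 'O'] (at root)
Step 5 (set A): focus=A path=root depth=0 children=['Q', 'B', 'O'] (at root)

Answer: A(Q B(T) O)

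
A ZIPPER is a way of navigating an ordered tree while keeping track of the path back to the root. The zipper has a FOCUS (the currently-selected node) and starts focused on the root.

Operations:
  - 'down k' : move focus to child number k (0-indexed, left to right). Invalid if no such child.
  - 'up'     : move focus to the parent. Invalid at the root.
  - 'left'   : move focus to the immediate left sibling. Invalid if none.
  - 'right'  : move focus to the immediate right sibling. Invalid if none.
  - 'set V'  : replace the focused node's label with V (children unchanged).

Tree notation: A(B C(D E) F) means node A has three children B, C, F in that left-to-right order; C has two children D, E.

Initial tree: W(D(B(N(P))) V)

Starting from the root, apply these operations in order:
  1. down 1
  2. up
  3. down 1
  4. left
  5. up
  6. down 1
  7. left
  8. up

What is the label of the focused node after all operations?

Answer: W

Derivation:
Step 1 (down 1): focus=V path=1 depth=1 children=[] left=['D'] right=[] parent=W
Step 2 (up): focus=W path=root depth=0 children=['D', 'V'] (at root)
Step 3 (down 1): focus=V path=1 depth=1 children=[] left=['D'] right=[] parent=W
Step 4 (left): focus=D path=0 depth=1 children=['B'] left=[] right=['V'] parent=W
Step 5 (up): focus=W path=root depth=0 children=['D', 'V'] (at root)
Step 6 (down 1): focus=V path=1 depth=1 children=[] left=['D'] right=[] parent=W
Step 7 (left): focus=D path=0 depth=1 children=['B'] left=[] right=['V'] parent=W
Step 8 (up): focus=W path=root depth=0 children=['D', 'V'] (at root)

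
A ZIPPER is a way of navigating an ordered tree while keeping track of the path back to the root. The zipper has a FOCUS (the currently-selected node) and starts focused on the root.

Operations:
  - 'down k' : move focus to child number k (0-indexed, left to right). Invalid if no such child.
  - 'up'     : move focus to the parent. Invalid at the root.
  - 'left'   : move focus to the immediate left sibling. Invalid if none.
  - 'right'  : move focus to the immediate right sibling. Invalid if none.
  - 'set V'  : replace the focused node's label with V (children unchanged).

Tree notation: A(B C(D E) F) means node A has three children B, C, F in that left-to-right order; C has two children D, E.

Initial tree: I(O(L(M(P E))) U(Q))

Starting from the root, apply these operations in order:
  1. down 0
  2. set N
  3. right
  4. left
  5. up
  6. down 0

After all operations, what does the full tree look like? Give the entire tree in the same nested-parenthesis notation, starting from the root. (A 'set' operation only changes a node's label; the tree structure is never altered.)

Answer: I(N(L(M(P E))) U(Q))

Derivation:
Step 1 (down 0): focus=O path=0 depth=1 children=['L'] left=[] right=['U'] parent=I
Step 2 (set N): focus=N path=0 depth=1 children=['L'] left=[] right=['U'] parent=I
Step 3 (right): focus=U path=1 depth=1 children=['Q'] left=['N'] right=[] parent=I
Step 4 (left): focus=N path=0 depth=1 children=['L'] left=[] right=['U'] parent=I
Step 5 (up): focus=I path=root depth=0 children=['N', 'U'] (at root)
Step 6 (down 0): focus=N path=0 depth=1 children=['L'] left=[] right=['U'] parent=I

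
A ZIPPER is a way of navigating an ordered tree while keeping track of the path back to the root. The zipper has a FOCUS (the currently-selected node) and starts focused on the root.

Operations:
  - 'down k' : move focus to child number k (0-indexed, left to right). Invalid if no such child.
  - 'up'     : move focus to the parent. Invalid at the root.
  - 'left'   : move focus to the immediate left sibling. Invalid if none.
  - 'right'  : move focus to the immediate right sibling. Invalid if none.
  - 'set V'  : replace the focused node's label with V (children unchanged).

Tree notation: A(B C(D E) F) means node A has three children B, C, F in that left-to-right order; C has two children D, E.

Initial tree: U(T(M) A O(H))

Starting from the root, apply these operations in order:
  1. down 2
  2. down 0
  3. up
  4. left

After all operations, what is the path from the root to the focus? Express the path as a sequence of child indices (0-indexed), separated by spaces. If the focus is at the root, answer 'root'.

Step 1 (down 2): focus=O path=2 depth=1 children=['H'] left=['T', 'A'] right=[] parent=U
Step 2 (down 0): focus=H path=2/0 depth=2 children=[] left=[] right=[] parent=O
Step 3 (up): focus=O path=2 depth=1 children=['H'] left=['T', 'A'] right=[] parent=U
Step 4 (left): focus=A path=1 depth=1 children=[] left=['T'] right=['O'] parent=U

Answer: 1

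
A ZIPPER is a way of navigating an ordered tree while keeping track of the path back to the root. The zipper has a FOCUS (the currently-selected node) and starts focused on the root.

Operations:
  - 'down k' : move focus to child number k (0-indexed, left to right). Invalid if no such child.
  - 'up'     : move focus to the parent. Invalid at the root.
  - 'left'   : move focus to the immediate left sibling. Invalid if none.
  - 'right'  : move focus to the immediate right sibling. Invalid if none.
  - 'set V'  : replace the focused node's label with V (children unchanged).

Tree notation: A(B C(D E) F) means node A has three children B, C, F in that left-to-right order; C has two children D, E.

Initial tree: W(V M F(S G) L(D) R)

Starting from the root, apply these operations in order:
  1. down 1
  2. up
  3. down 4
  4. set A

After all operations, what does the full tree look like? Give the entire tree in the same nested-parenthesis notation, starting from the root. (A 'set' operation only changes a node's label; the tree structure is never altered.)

Answer: W(V M F(S G) L(D) A)

Derivation:
Step 1 (down 1): focus=M path=1 depth=1 children=[] left=['V'] right=['F', 'L', 'R'] parent=W
Step 2 (up): focus=W path=root depth=0 children=['V', 'M', 'F', 'L', 'R'] (at root)
Step 3 (down 4): focus=R path=4 depth=1 children=[] left=['V', 'M', 'F', 'L'] right=[] parent=W
Step 4 (set A): focus=A path=4 depth=1 children=[] left=['V', 'M', 'F', 'L'] right=[] parent=W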